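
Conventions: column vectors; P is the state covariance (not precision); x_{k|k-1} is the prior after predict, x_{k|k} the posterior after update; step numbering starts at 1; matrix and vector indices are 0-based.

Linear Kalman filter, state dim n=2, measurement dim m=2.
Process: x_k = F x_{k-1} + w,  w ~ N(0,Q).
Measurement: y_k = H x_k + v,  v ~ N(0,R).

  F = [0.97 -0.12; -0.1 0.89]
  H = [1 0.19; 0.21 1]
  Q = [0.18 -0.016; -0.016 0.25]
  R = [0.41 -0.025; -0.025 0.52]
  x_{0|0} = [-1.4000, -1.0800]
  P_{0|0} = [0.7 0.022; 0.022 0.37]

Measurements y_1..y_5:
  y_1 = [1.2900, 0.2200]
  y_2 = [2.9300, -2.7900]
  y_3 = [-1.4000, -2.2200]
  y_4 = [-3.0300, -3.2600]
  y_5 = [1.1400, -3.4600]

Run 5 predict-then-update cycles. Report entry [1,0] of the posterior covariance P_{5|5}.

P_post[1,0] = -0.0909

step 1: x^-=[-1.2284, -0.8212]  P^-=[0.8388 -0.1042; -0.1042 0.5462]  S=[1.2290 0.1466; 0.1466 1.0594]  K=[0.6694 -0.0247; -0.0604 0.5032]  nu=[2.6744, 1.2992]  x^+=[0.5298, -0.3288]  P^+=[0.2924 -0.0910; -0.0910 0.2823]
step 2: x^-=[0.5533, -0.3456]  P^-=[0.4803 -0.1541; -0.1541 0.4927]  S=[0.8495 0.0092; 0.0092 0.9692]  K=[0.5316 -0.0600; -0.0764 0.4757]  nu=[2.4423, -2.5606]  x^+=[2.0052, -1.7503]  P^+=[0.2374 -0.0943; -0.0943 0.2691]
step 3: x^-=[2.1551, -1.7583]  P^-=[0.4292 -0.1503; -0.1503 0.4823]  S=[0.7995 0.0004; 0.0004 0.9581]  K=[0.5011 -0.0631; -0.0737 0.4705]  nu=[-3.2210, -0.9143]  x^+=[0.5986, -1.9511]  P^+=[0.2246 -0.0925; -0.0925 0.2659]
step 4: x^-=[0.8148, -1.7964]  P^-=[0.4167 -0.1471; -0.1471 0.4793]  S=[0.7881 0.0006; 0.0006 0.9559]  K=[0.4933 -0.0627; -0.0715 0.4692]  nu=[-3.5035, -1.6347]  x^+=[-0.8111, -2.3129]  P^+=[0.2212 -0.0914; -0.0914 0.2649]
step 5: x^-=[-0.5092, -1.9774]  P^-=[0.4132 -0.1457; -0.1457 0.4783]  S=[0.7851 0.0011; 0.0011 0.9554]  K=[0.4911 -0.0623; -0.0705 0.4687]  nu=[2.0249, -1.3757]  x^+=[0.5710, -2.7650]  P^+=[0.2202 -0.0909; -0.0909 0.2646]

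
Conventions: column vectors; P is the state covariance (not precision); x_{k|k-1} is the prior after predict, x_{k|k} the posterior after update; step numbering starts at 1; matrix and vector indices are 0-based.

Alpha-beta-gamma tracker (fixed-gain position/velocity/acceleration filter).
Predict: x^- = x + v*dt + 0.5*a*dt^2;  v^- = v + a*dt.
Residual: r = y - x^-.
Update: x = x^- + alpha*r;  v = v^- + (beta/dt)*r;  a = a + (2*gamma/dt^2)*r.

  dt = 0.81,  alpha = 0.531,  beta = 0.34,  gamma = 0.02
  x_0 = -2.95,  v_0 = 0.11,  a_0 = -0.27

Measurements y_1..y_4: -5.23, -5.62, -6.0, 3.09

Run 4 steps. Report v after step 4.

v_post = 2.6680

step 1: x_pred=-2.9495  r=-2.2805  x^+=-4.1604  v^+=-1.0660  a^+=-0.4090
step 2: x_pred=-5.1580  r=-0.4620  x^+=-5.4033  v^+=-1.5912  a^+=-0.4372
step 3: x_pred=-6.8356  r=0.8356  x^+=-6.3919  v^+=-1.5946  a^+=-0.3863
step 4: x_pred=-7.8102  r=10.9002  x^+=-2.0222  v^+=2.6680  a^+=0.2783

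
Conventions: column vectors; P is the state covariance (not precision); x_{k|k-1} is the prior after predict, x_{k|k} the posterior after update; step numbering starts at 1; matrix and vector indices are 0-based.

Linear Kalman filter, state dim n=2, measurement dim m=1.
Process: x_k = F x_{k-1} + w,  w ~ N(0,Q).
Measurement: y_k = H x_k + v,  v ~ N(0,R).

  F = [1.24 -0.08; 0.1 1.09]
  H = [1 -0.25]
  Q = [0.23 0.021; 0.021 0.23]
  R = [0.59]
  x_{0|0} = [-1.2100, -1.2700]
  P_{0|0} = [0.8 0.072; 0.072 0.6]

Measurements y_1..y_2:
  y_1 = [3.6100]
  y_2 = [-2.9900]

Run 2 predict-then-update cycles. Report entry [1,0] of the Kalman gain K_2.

step 1: x^-=[-1.3988, -1.5053]  P^-=[1.4496 0.1646; 0.1646 0.9666]  S=[2.0177]  K=[0.6981; -0.0382]  nu=[4.6325]  x^+=[1.8349, -1.6821]  P^+=[0.4664 0.2184; 0.2184 0.9636]
step 2: x^-=[2.4098, -1.6500]  P^-=[0.9100 0.2882; 0.2882 1.4271]  S=[1.4451]  K=[0.5799; -0.0474]  nu=[-5.8124]  x^+=[-0.9606, -1.3743]  P^+=[0.4241 0.3280; 0.3280 1.4239]

K[1,0] = -0.0474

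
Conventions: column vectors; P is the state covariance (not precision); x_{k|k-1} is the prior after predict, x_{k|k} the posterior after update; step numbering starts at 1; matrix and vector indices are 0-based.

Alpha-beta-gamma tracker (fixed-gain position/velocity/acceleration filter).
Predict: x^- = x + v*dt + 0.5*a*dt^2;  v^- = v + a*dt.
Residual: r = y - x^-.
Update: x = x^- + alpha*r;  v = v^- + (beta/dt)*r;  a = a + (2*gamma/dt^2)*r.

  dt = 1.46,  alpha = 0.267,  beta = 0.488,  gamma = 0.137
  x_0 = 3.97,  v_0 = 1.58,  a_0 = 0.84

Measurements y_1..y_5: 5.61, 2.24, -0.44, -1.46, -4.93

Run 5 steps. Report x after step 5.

step 1: x_pred=7.1721  r=-1.5621  x^+=6.7550  v^+=2.2843  a^+=0.6392
step 2: x_pred=10.7713  r=-8.5313  x^+=8.4935  v^+=0.3660  a^+=-0.4574
step 3: x_pred=8.5402  r=-8.9802  x^+=6.1425  v^+=-3.3035  a^+=-1.6118
step 4: x_pred=-0.3984  r=-1.0616  x^+=-0.6818  v^+=-6.0115  a^+=-1.7482
step 5: x_pred=-11.3219  r=6.3919  x^+=-9.6153  v^+=-6.4274  a^+=-0.9266

x_post = -9.6153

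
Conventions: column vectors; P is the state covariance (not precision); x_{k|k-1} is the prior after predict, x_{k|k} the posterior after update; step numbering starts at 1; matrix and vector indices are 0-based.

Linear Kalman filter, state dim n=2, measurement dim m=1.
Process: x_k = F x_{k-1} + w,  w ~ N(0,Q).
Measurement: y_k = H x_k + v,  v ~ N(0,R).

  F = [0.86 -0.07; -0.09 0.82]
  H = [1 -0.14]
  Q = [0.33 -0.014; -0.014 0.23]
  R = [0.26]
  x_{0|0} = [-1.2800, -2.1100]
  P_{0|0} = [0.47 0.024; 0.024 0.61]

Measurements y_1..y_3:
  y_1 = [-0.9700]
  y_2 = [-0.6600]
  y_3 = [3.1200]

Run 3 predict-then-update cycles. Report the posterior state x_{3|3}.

x_post = [1.6252, -1.5023]

step 1: x^-=[-0.9531, -1.6150]  P^-=[0.6777 -0.0683; -0.0683 0.6404]  S=[0.9694]  K=[0.7090; -0.1630]  nu=[-0.2430]  x^+=[-1.1254, -1.5754]  P^+=[0.1904 0.0437; 0.0437 0.6147]
step 2: x^-=[-0.8575, -1.1905]  P^-=[0.4686 -0.0329; -0.0329 0.6384]  S=[0.7503]  K=[0.6307; -0.1630]  nu=[0.0309]  x^+=[-0.8381, -1.1956]  P^+=[0.1702 0.0442; 0.0442 0.6185]
step 3: x^-=[-0.6371, -0.9049]  P^-=[0.4536 -0.0312; -0.0312 0.6407]  S=[0.7349]  K=[0.6232; -0.1645]  nu=[3.6304]  x^+=[1.6252, -1.5023]  P^+=[0.1682 0.0441; 0.0441 0.6208]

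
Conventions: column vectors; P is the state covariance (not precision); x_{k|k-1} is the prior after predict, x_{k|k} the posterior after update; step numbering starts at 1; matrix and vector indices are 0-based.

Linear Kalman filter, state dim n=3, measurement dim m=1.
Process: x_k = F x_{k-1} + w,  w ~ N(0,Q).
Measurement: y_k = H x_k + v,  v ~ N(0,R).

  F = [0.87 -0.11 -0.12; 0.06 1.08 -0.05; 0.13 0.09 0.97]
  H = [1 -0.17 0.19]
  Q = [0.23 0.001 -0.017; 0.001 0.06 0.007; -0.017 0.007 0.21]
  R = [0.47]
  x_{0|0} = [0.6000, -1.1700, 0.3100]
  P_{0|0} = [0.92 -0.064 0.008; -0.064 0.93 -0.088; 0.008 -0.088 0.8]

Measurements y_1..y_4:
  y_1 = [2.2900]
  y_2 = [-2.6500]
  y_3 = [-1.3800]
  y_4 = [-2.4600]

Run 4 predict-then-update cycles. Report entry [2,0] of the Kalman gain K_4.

K[2,0] = -0.1512

step 1: x^-=[0.6135, -1.2431, 0.2734]  P^-=[0.9574 -0.1059 -0.0024; -0.1059 1.1512 -0.0349; -0.0024 -0.0349 0.9710]  S=[1.5330]  K=[0.6359; -0.2010; 0.1226]  nu=[1.4132]  x^+=[1.5122, -1.5272, 0.4467]  P^+=[0.3374 0.0901 -0.1220; 0.0901 1.0893 0.0029; -0.1220 0.0029 0.9479]
step 2: x^-=[1.4300, -1.5810, 0.4925]  P^-=[0.5205 -0.0152 -0.1956; -0.0152 1.3462 0.0794; -0.1956 0.0794 1.0882]  S=[0.9944]  K=[0.4886; -0.2302; -0.0023]  nu=[-4.4424]  x^+=[-0.7407, -0.5582, 0.5026]  P^+=[0.2830 0.0967 -0.1944; 0.0967 1.2935 0.0788; -0.1944 0.0788 1.0882]
step 3: x^-=[-0.6434, -0.6724, 0.3410]  P^-=[0.4997 -0.0411 -0.2886; -0.0411 1.5777 0.1684; -0.2886 0.1684 1.2162]  S=[0.9526]  K=[0.4743; -0.2910; -0.0904]  nu=[-0.9158]  x^+=[-1.0777, -0.4059, 0.4239]  P^+=[0.2854 0.0905 -0.2477; 0.0905 1.4970 0.1434; -0.2477 0.1434 1.2084]
step 4: x^-=[-0.9438, -0.5242, 0.2345]  P^-=[0.5197 -0.0755 -0.3564; -0.0755 1.8078 0.2460; -0.3564 0.2460 1.3286]  S=[0.9643]  K=[0.4821; -0.3486; -0.1512]  nu=[-1.6498]  x^+=[-1.7392, 0.0509, 0.4840]  P^+=[0.2956 0.0865 -0.2861; 0.0865 1.6907 0.1952; -0.2861 0.1952 1.3065]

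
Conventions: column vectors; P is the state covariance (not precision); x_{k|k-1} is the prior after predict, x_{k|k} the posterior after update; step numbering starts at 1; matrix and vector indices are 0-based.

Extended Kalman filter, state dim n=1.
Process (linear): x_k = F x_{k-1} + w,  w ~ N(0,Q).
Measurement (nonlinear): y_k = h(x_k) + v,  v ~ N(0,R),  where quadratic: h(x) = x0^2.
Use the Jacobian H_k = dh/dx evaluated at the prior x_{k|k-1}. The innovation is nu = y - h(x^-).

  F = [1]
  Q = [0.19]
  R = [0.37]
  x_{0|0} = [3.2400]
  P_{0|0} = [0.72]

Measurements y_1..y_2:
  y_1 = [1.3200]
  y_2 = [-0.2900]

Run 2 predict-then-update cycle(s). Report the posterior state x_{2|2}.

x_post = [0.9606]

step 1: x^-=[3.2400]  P^-=[0.9100]  H_jac=[6.4800]  S=[38.5813]  K=[0.1528]  nu=[-9.1776]  x^+=[1.8373]  P^+=[0.0087]
step 2: x^-=[1.8373]  P^-=[0.1987]  H_jac=[3.6746]  S=[3.0533]  K=[0.2392]  nu=[-3.6656]  x^+=[0.9606]  P^+=[0.0241]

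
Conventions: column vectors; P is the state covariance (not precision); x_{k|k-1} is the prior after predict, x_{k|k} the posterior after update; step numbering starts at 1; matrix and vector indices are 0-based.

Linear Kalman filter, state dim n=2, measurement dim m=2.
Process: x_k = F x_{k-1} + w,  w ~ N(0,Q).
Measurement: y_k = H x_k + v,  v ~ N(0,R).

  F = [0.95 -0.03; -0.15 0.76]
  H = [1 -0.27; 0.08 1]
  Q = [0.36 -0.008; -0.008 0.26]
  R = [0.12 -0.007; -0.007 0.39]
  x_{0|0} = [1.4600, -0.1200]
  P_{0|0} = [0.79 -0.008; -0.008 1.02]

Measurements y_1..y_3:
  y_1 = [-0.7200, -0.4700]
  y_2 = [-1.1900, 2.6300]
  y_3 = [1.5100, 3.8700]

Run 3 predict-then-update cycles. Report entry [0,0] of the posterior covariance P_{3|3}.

step 1: x^-=[1.3906, -0.3102]  P^-=[1.0743 -0.1496; -0.1496 0.8688]  S=[1.3385 -0.3020; -0.3020 1.2417]  K=[0.8690 0.1601; -0.1390 0.6562]  nu=[-2.1944, -0.2710]  x^+=[-0.5596, -0.1831]  P^+=[0.1159 0.0471; 0.0471 0.2531]
step 2: x^-=[-0.5261, -0.0552]  P^-=[0.4621 0.0039; 0.0039 0.3981]  S=[0.6090 -0.0737; -0.0737 0.7917]  K=[0.7720 0.1235; -0.1104 0.4930]  nu=[-0.6788, 2.7273]  x^+=[-0.7133, 1.3642]  P^+=[0.1011 0.0347; 0.0347 0.1903]
step 3: x^-=[-0.7186, 1.1438]  P^-=[0.4495 -0.0016; -0.0016 0.3643]  S=[0.5969 -0.0709; -0.0709 0.7569]  K=[0.7677 0.1174; -0.1115 0.4707]  nu=[2.5374, 2.7837]  x^+=[1.5561, 2.1711]  P^+=[0.1001 0.0324; 0.0324 0.1817]

P_post[0,0] = 0.1001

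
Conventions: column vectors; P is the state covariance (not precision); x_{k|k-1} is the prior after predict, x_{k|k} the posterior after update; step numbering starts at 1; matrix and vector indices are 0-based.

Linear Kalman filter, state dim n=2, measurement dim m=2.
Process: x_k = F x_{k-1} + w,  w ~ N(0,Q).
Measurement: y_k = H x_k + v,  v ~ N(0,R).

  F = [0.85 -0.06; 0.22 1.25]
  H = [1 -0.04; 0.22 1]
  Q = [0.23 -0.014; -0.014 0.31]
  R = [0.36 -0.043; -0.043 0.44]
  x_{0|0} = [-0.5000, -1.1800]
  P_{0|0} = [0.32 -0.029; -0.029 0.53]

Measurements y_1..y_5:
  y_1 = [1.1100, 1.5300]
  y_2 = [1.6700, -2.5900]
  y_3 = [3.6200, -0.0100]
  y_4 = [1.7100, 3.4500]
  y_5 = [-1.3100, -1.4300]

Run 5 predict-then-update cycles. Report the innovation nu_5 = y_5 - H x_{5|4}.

innov = [-2.8278, -4.2594]

step 1: x^-=[-0.3542, -1.5850]  P^-=[0.4661 -0.0243; -0.0243 1.1377]  S=[0.8298 -0.0101; -0.0101 1.5895]  K=[0.5635 0.0528; -0.0755 0.7119]  nu=[1.4008, 3.1929]  x^+=[0.6036, 0.5822]  P^+=[0.1988 -0.0447; -0.0447 0.3263]
step 2: x^-=[0.4781, 0.8606]  P^-=[0.3794 -0.0482; -0.0482 0.8049]  S=[0.7445 -0.0396; -0.0396 1.2420]  K=[0.5145 0.0447; -0.0742 0.6371]  nu=[1.2263, -3.5557]  x^+=[0.9500, -1.4959]  P^+=[0.1816 -0.0424; -0.0424 0.2929]
step 3: x^-=[0.8972, -1.6609]  P^-=[0.3666 -0.0465; -0.0465 0.7531]  S=[0.7315 -0.0386; -0.0386 1.1904]  K=[0.5061 0.0451; -0.0720 0.6217]  nu=[2.6563, 1.4535]  x^+=[2.3070, -0.9484]  P^+=[0.1786 -0.0412; -0.0412 0.2857]
step 4: x^-=[2.0179, -0.6779]  P^-=[0.3643 -0.0453; -0.0453 0.7424]  S=[0.7291 -0.0374; -0.0374 1.1801]  K=[0.5044 0.0455; -0.0711 0.6184]  nu=[-0.3350, 3.6840]  x^+=[2.0167, 1.6241]  P^+=[0.1780 -0.0408; -0.0408 0.2841]
step 5: x^-=[1.6167, 2.4738]  P^-=[0.3638 -0.0448; -0.0448 0.7401]  S=[0.7286 -0.0370; -0.0370 1.1780]  K=[0.5041 0.0457; -0.0708 0.6177]  nu=[-2.8278, -4.2594]  x^+=[-0.0035, 0.0430]  P^+=[0.1779 -0.0407; -0.0407 0.2838]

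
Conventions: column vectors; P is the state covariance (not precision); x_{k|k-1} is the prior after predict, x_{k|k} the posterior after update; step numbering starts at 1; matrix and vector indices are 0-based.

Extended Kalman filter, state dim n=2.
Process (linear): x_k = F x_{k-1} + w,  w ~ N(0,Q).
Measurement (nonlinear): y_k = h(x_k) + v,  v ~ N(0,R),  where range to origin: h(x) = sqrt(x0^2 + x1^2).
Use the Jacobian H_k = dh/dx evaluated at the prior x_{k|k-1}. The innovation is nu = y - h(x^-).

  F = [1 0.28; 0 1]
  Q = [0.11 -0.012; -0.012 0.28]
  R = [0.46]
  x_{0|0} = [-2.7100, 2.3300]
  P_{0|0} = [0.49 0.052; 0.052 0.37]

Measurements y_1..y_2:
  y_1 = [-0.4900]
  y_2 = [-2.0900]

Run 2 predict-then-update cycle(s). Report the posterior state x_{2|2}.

step 1: x^-=[-2.0576, 2.3300]  P^-=[0.6581 0.1436; 0.1436 0.6500]  H_jac=[-0.6619 0.7496]  S=[0.9711]  K=[-0.3378; 0.4038]  nu=[-3.5985]  x^+=[-0.8421, 0.8768]  P^+=[0.5473 0.2761; 0.2761 0.4916]
step 2: x^-=[-0.5966, 0.8768]  P^-=[0.8505 0.4017; 0.4017 0.7716]  H_jac=[-0.5626 0.8267]  S=[0.8829]  K=[-0.1658; 0.4666]  nu=[-3.1505]  x^+=[-0.0744, -0.5931]  P^+=[0.8262 0.4700; 0.4700 0.5794]

x_post = [-0.0744, -0.5931]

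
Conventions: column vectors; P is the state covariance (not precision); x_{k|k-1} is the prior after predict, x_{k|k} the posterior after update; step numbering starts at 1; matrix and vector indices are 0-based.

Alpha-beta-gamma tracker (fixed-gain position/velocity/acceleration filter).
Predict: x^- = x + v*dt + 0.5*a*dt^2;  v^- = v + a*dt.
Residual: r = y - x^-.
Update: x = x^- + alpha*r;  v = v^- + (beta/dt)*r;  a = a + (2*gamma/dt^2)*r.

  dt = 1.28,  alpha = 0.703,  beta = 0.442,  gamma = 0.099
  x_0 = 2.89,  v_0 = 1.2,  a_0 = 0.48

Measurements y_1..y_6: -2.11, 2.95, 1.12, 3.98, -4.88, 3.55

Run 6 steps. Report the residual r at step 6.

step 1: x_pred=4.8192  r=-6.9292  x^+=-0.0520  v^+=-0.5783  a^+=-0.3574
step 2: x_pred=-1.0851  r=4.0351  x^+=1.7516  v^+=0.3576  a^+=0.1302
step 3: x_pred=2.3159  r=-1.1959  x^+=1.4752  v^+=0.1113  a^+=-0.0143
step 4: x_pred=1.6059  r=2.3741  x^+=3.2749  v^+=0.9128  a^+=0.2726
step 5: x_pred=4.6666  r=-9.5466  x^+=-2.0447  v^+=-2.0348  a^+=-0.8811
step 6: x_pred=-5.3710  r=8.9210  x^+=0.9005  v^+=-0.0821  a^+=0.1970

resid = 8.9210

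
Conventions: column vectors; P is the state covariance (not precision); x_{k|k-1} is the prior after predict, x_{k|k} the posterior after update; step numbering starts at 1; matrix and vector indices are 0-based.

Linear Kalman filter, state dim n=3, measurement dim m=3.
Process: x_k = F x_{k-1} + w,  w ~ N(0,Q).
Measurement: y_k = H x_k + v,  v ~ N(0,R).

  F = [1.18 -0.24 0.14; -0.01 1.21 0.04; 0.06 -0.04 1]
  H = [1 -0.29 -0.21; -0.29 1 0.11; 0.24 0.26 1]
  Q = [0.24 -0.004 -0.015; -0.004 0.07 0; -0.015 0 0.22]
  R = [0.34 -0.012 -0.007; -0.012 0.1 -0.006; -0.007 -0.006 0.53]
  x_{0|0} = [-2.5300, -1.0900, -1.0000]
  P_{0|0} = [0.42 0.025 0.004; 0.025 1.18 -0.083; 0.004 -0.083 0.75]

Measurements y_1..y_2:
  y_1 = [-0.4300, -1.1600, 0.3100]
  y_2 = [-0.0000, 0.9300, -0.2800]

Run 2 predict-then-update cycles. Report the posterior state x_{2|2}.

step 1: x^-=[-2.8638, -1.3336, -1.1082]  P^-=[0.9002 -0.3248 0.1547; -0.3248 1.7902 -0.1259; 0.1547 -0.1259 0.9804]  S=[1.5421 -1.1101 -0.0034; -1.1101 2.1286 0.2810; -0.0034 0.2810 1.6515]  K=[0.6662 0.0585 0.1648; 0.1649 0.9655 -0.0055; -0.1426 -0.1868 0.6278]  nu=[1.8143, -0.5350, 2.4522]  x^+=[-1.2823, -1.5644, 0.2724]  P^+=[0.2454 0.0674 0.0059; 0.0674 0.1205 -0.0573; 0.0059 -0.0573 0.3483]
step 2: x^-=[-1.0995, -1.8693, 0.2581]  P^-=[0.5631 0.0476 0.0692; 0.0476 0.2398 -0.0565; 0.0692 -0.0565 0.5744]  S=[0.8851 -0.1811 0.0837; -0.1811 0.3496 0.0118; 0.0837 0.0118 1.1628]  K=[0.5887 -0.0093 0.1441; 0.1312 0.6965 -0.0017; -0.1103 -0.1124 0.5047]  nu=[0.6116, 2.4520, 0.2118]  x^+=[-0.7317, -0.0815, 0.0220]  P^+=[0.2161 0.0531 0.0067; 0.0531 0.0881 -0.0416; 0.0067 -0.0416 0.2782]

x_post = [-0.7317, -0.0815, 0.0220]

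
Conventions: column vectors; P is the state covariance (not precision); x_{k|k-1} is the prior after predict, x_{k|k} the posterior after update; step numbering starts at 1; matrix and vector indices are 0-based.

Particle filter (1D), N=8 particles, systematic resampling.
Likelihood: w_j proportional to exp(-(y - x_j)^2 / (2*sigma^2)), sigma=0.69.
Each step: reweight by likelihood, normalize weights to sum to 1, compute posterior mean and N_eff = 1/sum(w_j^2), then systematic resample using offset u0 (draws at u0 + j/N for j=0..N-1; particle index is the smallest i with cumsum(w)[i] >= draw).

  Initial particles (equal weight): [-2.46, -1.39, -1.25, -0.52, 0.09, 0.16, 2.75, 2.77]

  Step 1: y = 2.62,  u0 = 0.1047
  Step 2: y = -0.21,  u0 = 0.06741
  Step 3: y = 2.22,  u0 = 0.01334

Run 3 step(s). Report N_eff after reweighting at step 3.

step 1: w=[0.0000, 0.0000, 0.0000, 0.0000, 0.0006, 0.0009, 0.5007, 0.4978]  mean=2.7560  Neff=2.0061  idx=[6, 6, 6, 6, 7, 7, 7, 7]
step 2: w=[0.1328, 0.1328, 0.1328, 0.1328, 0.1172, 0.1172, 0.1172, 0.1172]  mean=2.7594  Neff=7.9691  idx=[0, 1, 2, 3, 4, 5, 6, 7]
step 3: w=[0.1264, 0.1264, 0.1264, 0.1264, 0.1236, 0.1236, 0.1236, 0.1236]  mean=2.7599  Neff=7.9990  idx=[0, 1, 2, 3, 4, 5, 6, 7]

N_eff = 7.9990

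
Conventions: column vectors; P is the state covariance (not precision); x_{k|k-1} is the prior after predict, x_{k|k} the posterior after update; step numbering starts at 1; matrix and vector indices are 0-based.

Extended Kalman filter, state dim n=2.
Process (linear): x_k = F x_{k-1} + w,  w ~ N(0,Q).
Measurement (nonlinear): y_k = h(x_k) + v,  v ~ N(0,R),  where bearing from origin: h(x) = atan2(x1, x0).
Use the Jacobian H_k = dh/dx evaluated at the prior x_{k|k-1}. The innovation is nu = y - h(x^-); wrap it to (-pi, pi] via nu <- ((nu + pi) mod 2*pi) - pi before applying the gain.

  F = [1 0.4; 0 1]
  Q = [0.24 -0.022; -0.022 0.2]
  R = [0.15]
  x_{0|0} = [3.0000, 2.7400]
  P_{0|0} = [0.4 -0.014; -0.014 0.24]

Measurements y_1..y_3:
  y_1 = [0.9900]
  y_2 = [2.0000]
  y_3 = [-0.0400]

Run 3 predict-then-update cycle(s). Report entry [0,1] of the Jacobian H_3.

H_jac[0,1] = 0.1230

step 1: x^-=[4.0960, 2.7400]  P^-=[0.6672 0.0600; 0.0600 0.4400]  H_jac=[-0.1128 0.1687]  S=[0.1687]  K=[-0.3862; 0.3997]  nu=[0.4004]  x^+=[3.9414, 2.9001]  P^+=[0.6420 0.0860; 0.0860 0.4130]
step 2: x^-=[5.1014, 2.9001]  P^-=[1.0170 0.2293; 0.2293 0.6130]  H_jac=[-0.0842 0.1481]  S=[0.1649]  K=[-0.3133; 0.4335]  nu=[1.4831]  x^+=[4.6367, 3.5430]  P^+=[1.0008 0.2517; 0.2517 0.5820]
step 3: x^-=[6.0539, 3.5430]  P^-=[1.5352 0.4625; 0.4625 0.7820]  H_jac=[-0.0720 0.1230]  S=[0.1616]  K=[-0.3320; 0.3893]  nu=[-0.5695]  x^+=[6.2430, 3.3213]  P^+=[1.5174 0.4834; 0.4834 0.7575]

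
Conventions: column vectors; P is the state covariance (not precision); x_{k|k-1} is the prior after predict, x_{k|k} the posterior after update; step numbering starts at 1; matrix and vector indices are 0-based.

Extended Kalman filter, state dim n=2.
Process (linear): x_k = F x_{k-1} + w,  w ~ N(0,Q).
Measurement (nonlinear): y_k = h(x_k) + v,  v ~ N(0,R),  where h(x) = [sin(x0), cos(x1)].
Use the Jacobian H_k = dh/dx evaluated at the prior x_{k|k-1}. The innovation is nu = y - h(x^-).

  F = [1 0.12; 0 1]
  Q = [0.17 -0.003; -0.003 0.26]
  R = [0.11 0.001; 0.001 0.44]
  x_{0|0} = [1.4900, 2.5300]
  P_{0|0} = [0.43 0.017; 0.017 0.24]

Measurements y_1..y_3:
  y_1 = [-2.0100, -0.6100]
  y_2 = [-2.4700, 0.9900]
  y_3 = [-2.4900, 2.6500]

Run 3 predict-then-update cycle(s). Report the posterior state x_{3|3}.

step 1: x^-=[1.7936, 2.5300]  P^-=[0.6075 0.0428; 0.0428 0.5000]  H_jac=[-0.2210 0.0000; 0.0000 -0.5742]  S=[0.1397 0.0064; 0.0064 0.6048]  K=[-0.9598 -0.0304; -0.0459 -0.4742]  nu=[-2.9853, 0.2087]  x^+=[4.6525, 2.5680]  P^+=[0.4779 0.0250; 0.0250 0.3634]
step 2: x^-=[4.9607, 2.5680]  P^-=[0.6592 0.0656; 0.0656 0.6234]  H_jac=[0.2457 0.0000; 0.0000 -0.5426]  S=[0.1498 -0.0077; -0.0077 0.6236]  K=[1.0790 -0.0437; 0.0796 -0.5415]  nu=[-1.5007, 1.8300]  x^+=[3.2615, 1.4576]  P^+=[0.4828 0.0334; 0.0334 0.4390]
step 3: x^-=[3.4364, 1.4576]  P^-=[0.6672 0.0831; 0.0831 0.6990]  H_jac=[-0.9569 0.0000; 0.0000 -0.9936]  S=[0.7209 0.0800; 0.0800 1.1300]  K=[-0.8844 -0.0104; -0.0424 -0.6116]  nu=[-2.1995, 2.5370]  x^+=[5.3552, -0.0006]  P^+=[0.1017 0.0055; 0.0055 0.2709]

x_post = [5.3552, -0.0006]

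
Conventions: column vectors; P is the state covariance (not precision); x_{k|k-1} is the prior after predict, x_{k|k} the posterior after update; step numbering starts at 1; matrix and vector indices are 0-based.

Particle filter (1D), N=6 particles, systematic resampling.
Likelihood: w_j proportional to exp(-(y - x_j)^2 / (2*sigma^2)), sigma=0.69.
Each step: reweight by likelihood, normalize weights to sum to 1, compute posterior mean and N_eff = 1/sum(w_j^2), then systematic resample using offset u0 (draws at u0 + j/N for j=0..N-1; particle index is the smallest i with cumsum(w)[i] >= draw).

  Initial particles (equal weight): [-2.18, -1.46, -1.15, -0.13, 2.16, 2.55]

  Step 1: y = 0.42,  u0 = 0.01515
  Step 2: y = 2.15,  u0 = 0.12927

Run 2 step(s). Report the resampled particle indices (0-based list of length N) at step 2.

resampled_idx = [1, 2, 3, 4, 4, 5]

step 1: w=[0.0009, 0.0278, 0.0855, 0.8286, 0.0474, 0.0097]  mean=-0.1217  Neff=1.4346  idx=[1, 3, 3, 3, 3, 3]
step 2: w=[0.0001, 0.2000, 0.2000, 0.2000, 0.2000, 0.2000]  mean=-0.1301  Neff=5.0005  idx=[1, 2, 3, 4, 4, 5]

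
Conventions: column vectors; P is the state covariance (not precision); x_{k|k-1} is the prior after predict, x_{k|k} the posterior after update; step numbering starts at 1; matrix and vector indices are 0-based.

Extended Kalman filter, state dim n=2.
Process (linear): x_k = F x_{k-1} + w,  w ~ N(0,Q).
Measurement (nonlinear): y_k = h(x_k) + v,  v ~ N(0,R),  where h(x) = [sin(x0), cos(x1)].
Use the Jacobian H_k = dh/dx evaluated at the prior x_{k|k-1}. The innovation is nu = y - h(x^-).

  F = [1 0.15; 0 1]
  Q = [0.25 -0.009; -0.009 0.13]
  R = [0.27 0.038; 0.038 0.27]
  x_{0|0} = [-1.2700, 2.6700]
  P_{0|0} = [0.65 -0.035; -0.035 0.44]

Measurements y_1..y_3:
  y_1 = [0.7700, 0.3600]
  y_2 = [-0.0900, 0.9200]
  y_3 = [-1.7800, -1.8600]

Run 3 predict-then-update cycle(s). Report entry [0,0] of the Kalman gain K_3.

K[0,0] = 0.6606

step 1: x^-=[-0.8695, 2.6700]  P^-=[0.8994 0.0220; 0.0220 0.5700]  H_jac=[0.6452 0.0000; 0.0000 -0.4543]  S=[0.6444 0.0316; 0.0316 0.3876]  K=[0.9054 -0.0995; 0.0550 -0.6725]  nu=[1.5340, 1.2508]  x^+=[0.3949, 1.9131]  P^+=[0.3730 -0.0166; -0.0166 0.3951]
step 2: x^-=[0.6819, 1.9131]  P^-=[0.6269 0.0337; 0.0337 0.5251]  H_jac=[0.7764 0.0000; 0.0000 -0.9420]  S=[0.6479 0.0134; 0.0134 0.7359]  K=[0.7524 -0.0568; 0.0542 -0.6731]  nu=[-0.7203, 1.2557]  x^+=[0.0687, 1.0289]  P^+=[0.2589 -0.0141; -0.0141 0.1907]
step 3: x^-=[0.2230, 1.0289]  P^-=[0.5090 0.0055; 0.0055 0.3207]  H_jac=[0.9752 0.0000; 0.0000 -0.8567]  S=[0.7541 0.0334; 0.0334 0.5054]  K=[0.6606 -0.0530; 0.0313 -0.5458]  nu=[-2.0012, -2.3758]  x^+=[-0.9730, 2.2628]  P^+=[0.1808 -0.0126; -0.0126 0.1706]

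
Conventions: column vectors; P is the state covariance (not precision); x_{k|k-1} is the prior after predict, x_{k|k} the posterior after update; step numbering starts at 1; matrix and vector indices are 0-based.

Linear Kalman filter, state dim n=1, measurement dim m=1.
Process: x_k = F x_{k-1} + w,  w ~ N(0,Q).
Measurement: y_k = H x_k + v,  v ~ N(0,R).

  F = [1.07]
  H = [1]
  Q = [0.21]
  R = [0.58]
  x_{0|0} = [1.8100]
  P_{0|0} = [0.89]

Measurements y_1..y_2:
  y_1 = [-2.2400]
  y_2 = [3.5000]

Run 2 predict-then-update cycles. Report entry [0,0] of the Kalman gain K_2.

K[0,0] = 0.5327

step 1: x^-=[1.9367]  P^-=[1.2290]  S=[1.8090]  K=[0.6794]  nu=[-4.1767]  x^+=[-0.9008]  P^+=[0.3940]
step 2: x^-=[-0.9639]  P^-=[0.6611]  S=[1.2411]  K=[0.5327]  nu=[4.4639]  x^+=[1.4140]  P^+=[0.3090]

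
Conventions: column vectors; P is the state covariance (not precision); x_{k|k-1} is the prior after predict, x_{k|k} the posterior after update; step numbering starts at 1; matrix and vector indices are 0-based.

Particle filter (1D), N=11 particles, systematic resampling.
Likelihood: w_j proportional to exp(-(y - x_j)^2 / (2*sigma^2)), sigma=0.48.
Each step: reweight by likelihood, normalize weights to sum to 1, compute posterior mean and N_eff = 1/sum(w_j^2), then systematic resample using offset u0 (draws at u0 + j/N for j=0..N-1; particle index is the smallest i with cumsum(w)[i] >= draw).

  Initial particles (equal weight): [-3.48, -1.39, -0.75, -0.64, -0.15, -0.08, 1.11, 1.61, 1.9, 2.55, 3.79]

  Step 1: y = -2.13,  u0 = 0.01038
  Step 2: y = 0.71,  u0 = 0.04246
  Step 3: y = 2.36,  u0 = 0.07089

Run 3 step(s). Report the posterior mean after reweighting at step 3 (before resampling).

step 1: w=[0.0550, 0.8749, 0.0460, 0.0232, 0.0006, 0.0003, 0.0000, 0.0000, 0.0000, 0.0000, 0.0000]  mean=-1.4569  Neff=1.2969  idx=[0, 1, 1, 1, 1, 1, 1, 1, 1, 1, 1]
step 2: w=[0.0000, 0.1000, 0.1000, 0.1000, 0.1000, 0.1000, 0.1000, 0.1000, 0.1000, 0.1000, 0.1000]  mean=-1.3900  Neff=10.0000  idx=[1, 2, 3, 4, 5, 5, 6, 7, 8, 9, 10]
step 3: w=[0.0909, 0.0909, 0.0909, 0.0909, 0.0909, 0.0909, 0.0909, 0.0909, 0.0909, 0.0909, 0.0909]  mean=-1.3900  Neff=11.0000  idx=[0, 1, 2, 3, 4, 5, 6, 7, 8, 9, 10]

post_mean = -1.3900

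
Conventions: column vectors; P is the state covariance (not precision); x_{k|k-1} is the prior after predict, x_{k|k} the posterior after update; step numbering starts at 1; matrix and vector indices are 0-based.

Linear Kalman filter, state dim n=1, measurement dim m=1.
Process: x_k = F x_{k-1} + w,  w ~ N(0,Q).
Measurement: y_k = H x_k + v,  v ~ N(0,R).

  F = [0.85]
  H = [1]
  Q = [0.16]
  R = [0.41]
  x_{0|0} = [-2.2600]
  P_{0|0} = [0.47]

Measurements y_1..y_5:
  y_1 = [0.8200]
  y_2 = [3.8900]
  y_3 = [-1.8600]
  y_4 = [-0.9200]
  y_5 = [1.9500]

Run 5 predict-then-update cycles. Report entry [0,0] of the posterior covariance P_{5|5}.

step 1: x^-=[-1.9210]  P^-=[0.4996]  S=[0.9096]  K=[0.5492]  nu=[2.7410]  x^+=[-0.4155]  P^+=[0.2252]
step 2: x^-=[-0.3532]  P^-=[0.3227]  S=[0.7327]  K=[0.4404]  nu=[4.2432]  x^+=[1.5156]  P^+=[0.1806]
step 3: x^-=[1.2883]  P^-=[0.2905]  S=[0.7005]  K=[0.4147]  nu=[-3.1483]  x^+=[-0.0172]  P^+=[0.1700]
step 4: x^-=[-0.0147]  P^-=[0.2828]  S=[0.6928]  K=[0.4082]  nu=[-0.9053]  x^+=[-0.3842]  P^+=[0.1674]
step 5: x^-=[-0.3266]  P^-=[0.2809]  S=[0.6909]  K=[0.4066]  nu=[2.2766]  x^+=[0.5991]  P^+=[0.1667]

P_post[0,0] = 0.1667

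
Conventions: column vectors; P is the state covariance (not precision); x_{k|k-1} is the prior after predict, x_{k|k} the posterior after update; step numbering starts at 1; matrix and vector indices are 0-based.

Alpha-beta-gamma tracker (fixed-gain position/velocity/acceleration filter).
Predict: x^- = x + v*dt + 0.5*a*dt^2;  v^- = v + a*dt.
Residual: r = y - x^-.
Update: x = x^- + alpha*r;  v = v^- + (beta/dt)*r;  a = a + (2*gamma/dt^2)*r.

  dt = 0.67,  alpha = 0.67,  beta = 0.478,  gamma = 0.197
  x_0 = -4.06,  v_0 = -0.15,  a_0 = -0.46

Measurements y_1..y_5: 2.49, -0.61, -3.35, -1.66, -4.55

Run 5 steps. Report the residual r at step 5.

resid = 0.8629

step 1: x_pred=-4.2637  r=6.7537  x^+=0.2613  v^+=4.3601  a^+=5.4678
step 2: x_pred=4.4098  r=-5.0198  x^+=1.0465  v^+=4.4423  a^+=1.0619
step 3: x_pred=4.2612  r=-7.6112  x^+=-0.8383  v^+=-0.2763  a^+=-5.6185
step 4: x_pred=-2.2845  r=0.6245  x^+=-1.8661  v^+=-3.5952  a^+=-5.0703
step 5: x_pred=-5.4129  r=0.8629  x^+=-4.8348  v^+=-6.3767  a^+=-4.3130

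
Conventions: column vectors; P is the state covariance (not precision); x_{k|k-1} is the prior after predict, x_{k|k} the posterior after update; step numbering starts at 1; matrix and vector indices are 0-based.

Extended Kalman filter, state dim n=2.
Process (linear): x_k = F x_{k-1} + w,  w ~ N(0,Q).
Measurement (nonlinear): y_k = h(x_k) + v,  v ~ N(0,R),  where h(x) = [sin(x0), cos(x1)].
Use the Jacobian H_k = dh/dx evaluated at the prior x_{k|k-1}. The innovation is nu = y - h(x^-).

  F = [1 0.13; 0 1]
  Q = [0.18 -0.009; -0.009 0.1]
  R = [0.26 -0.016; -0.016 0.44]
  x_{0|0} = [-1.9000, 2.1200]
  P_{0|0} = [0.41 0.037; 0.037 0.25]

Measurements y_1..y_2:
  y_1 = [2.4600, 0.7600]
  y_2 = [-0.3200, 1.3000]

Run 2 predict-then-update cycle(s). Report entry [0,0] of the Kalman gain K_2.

K[0,0] = -0.8114

step 1: x^-=[-1.6244, 2.1200]  P^-=[0.6038 0.0605; 0.0605 0.3500]  H_jac=[-0.0536 0.0000; 0.0000 -0.8529]  S=[0.2617 -0.0132; -0.0132 0.6946]  K=[-0.1275 -0.0767; -0.0341 -0.4304]  nu=[3.4586, 1.2820]  x^+=[-2.1637, 1.4501]  P^+=[0.5958 0.0372; 0.0372 0.2214]
step 2: x^-=[-1.9752, 1.4501]  P^-=[0.7892 0.0570; 0.0570 0.3214]  H_jac=[-0.3934 0.0000; 0.0000 -0.9927]  S=[0.3822 0.0062; 0.0062 0.7567]  K=[-0.8114 -0.0680; -0.0518 -0.4212]  nu=[0.5993, 1.1796]  x^+=[-2.5417, 0.9222]  P^+=[0.5334 0.0171; 0.0171 0.1859]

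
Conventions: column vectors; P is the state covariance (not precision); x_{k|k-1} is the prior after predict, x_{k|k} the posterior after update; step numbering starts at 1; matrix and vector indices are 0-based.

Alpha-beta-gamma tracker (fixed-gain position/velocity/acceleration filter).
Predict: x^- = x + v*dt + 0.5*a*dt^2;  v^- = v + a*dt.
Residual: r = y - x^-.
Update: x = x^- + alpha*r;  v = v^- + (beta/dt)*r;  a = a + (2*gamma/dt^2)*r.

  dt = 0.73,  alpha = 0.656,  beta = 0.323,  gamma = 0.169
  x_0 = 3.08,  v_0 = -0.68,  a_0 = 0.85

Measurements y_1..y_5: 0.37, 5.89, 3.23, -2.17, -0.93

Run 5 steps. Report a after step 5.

a_post = -3.7467

step 1: x_pred=2.8101  r=-2.4401  x^+=1.2094  v^+=-1.1392  a^+=-0.6977
step 2: x_pred=0.1919  r=5.6981  x^+=3.9299  v^+=0.8728  a^+=2.9164
step 3: x_pred=5.3441  r=-2.1141  x^+=3.9572  v^+=2.0664  a^+=1.5756
step 4: x_pred=5.8855  r=-8.0555  x^+=0.6011  v^+=-0.3478  a^+=-3.5338
step 5: x_pred=-0.5943  r=-0.3357  x^+=-0.8145  v^+=-3.0759  a^+=-3.7467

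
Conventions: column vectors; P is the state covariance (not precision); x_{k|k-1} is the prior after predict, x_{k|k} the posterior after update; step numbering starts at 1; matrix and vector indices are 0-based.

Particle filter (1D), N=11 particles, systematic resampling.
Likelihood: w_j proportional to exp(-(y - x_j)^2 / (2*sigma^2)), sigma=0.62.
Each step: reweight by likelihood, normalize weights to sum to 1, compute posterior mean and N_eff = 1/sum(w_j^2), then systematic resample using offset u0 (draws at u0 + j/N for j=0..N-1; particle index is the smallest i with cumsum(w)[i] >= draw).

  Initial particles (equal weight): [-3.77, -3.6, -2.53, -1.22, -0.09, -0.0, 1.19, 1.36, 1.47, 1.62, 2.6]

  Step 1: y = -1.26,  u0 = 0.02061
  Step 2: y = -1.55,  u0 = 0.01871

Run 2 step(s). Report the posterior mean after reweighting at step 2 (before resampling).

step 1: w=[0.0002, 0.0006, 0.0866, 0.7039, 0.1189, 0.0895, 0.0003, 0.0001, 0.0000, 0.0000, 0.0000]  mean=-1.0907  Neff=1.9044  idx=[2, 3, 3, 3, 3, 3, 3, 3, 3, 4, 5]
step 2: w=[0.0391, 0.1183, 0.1183, 0.1183, 0.1183, 0.1183, 0.1183, 0.1183, 0.1183, 0.0085, 0.0060]  mean=-1.2543  Neff=8.8030  idx=[0, 1, 2, 3, 3, 4, 5, 6, 6, 7, 8]

post_mean = -1.2543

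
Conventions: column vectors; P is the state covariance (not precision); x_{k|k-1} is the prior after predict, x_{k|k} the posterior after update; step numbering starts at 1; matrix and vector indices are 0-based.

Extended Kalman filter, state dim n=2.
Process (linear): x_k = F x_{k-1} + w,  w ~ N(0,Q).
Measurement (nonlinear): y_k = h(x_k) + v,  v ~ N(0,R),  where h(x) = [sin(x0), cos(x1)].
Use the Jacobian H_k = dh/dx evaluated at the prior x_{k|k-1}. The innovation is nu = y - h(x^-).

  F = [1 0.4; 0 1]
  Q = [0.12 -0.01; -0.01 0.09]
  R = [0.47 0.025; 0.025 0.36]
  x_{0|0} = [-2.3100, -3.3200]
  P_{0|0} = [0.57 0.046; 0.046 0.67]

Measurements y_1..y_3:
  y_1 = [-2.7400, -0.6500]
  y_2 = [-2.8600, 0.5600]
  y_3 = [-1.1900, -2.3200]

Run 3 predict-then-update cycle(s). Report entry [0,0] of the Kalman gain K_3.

step 1: x^-=[-3.6380, -3.3200]  P^-=[0.8340 0.3040; 0.3040 0.7600]  H_jac=[-0.8793 0.0000; 0.0000 -0.1775]  S=[1.1148 0.0724; 0.0724 0.3839]  K=[-0.6567 -0.0166; -0.2196 -0.3098]  nu=[-3.2163, 0.3341]  x^+=[-1.5313, -2.7171]  P^+=[0.3515 0.1262; 0.1262 0.6595]
step 2: x^-=[-2.6182, -2.7171]  P^-=[0.6780 0.3800; 0.3800 0.7495]  H_jac=[-0.8661 0.0000; 0.0000 0.4119]  S=[0.9786 -0.1106; -0.1106 0.4871]  K=[-0.5786 0.1900; -0.2717 0.5720]  nu=[-2.3602, 1.4712]  x^+=[-0.9731, -1.2342]  P^+=[0.3085 0.1309; 0.1309 0.4835]
step 3: x^-=[-1.4668, -1.2342]  P^-=[0.6106 0.3143; 0.3143 0.5735]  H_jac=[0.1038 0.0000; 0.0000 0.9439]  S=[0.4766 0.0558; 0.0558 0.8710]  K=[0.0938 0.3346; -0.0043 0.6218]  nu=[-0.1954, -2.6502]  x^+=[-2.3720, -2.8813]  P^+=[0.5054 0.1301; 0.1301 0.2370]

K[0,0] = 0.0938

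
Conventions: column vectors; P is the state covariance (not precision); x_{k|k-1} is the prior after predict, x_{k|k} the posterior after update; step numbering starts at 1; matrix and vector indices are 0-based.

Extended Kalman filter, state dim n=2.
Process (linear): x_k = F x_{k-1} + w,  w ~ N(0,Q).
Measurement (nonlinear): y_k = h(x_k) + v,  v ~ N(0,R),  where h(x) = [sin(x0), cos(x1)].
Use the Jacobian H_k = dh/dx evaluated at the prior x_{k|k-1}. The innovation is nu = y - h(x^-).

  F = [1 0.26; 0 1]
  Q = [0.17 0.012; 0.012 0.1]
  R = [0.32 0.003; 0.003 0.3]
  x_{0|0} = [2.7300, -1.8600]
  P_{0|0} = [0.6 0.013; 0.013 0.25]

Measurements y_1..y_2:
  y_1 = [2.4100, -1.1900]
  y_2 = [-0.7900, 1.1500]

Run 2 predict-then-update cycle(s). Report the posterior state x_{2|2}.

step 1: x^-=[2.2464, -1.8600]  P^-=[0.7937 0.0900; 0.0900 0.3500]  H_jac=[-0.6254 0.0000; 0.0000 0.9585]  S=[0.6304 -0.0509; -0.0509 0.6215]  K=[-0.7813 0.0747; -0.0460 0.5360]  nu=[1.6297, -0.9048]  x^+=[0.9055, -2.4199]  P^+=[0.3994 0.0210; 0.0210 0.1676]
step 2: x^-=[0.2763, -2.4199]  P^-=[0.5917 0.0765; 0.0765 0.2676]  H_jac=[0.9621 0.0000; 0.0000 0.6607]  S=[0.8676 0.0516; 0.0516 0.4168]  K=[0.6537 0.0403; 0.0601 0.4167]  nu=[-1.0628, 1.9007]  x^+=[-0.3418, -1.6916]  P^+=[0.2175 0.0213; 0.0213 0.1895]

x_post = [-0.3418, -1.6916]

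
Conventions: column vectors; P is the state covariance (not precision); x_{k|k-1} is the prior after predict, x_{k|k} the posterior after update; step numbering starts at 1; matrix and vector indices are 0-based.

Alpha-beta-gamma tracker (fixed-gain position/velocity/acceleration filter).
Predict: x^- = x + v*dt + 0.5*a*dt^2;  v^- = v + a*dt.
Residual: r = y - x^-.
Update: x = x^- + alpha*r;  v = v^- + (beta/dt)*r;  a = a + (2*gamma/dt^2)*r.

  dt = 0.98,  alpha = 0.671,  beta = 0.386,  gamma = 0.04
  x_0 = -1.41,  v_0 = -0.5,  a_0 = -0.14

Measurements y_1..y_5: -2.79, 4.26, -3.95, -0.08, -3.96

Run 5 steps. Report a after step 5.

step 1: x_pred=-1.9672  r=-0.8228  x^+=-2.5193  v^+=-0.9613  a^+=-0.2085
step 2: x_pred=-3.5615  r=7.8215  x^+=1.6867  v^+=1.9151  a^+=0.4430
step 3: x_pred=3.7762  r=-7.7262  x^+=-1.4081  v^+=-0.6940  a^+=-0.2006
step 4: x_pred=-2.1845  r=2.1045  x^+=-0.7724  v^+=-0.0617  a^+=-0.0253
step 5: x_pred=-0.8450  r=-3.1150  x^+=-2.9352  v^+=-1.3134  a^+=-0.2848

a_post = -0.2848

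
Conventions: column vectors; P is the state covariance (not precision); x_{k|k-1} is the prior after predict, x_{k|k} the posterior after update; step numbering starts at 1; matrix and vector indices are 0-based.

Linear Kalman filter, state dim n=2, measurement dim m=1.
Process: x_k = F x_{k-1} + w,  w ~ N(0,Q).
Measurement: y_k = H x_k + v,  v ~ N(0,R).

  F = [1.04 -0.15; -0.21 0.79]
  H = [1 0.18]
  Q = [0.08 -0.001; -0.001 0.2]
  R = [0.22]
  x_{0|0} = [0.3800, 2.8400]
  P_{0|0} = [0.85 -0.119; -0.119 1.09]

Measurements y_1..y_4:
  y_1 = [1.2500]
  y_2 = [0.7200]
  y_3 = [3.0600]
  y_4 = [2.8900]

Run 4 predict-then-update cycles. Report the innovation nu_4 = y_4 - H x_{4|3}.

step 1: x^-=[-0.0308, 2.1638]  P^-=[1.0610 -0.4173; -0.4173 0.9572]  S=[1.1618]  K=[0.8486; -0.2109]  nu=[0.8913]  x^+=[0.7256, 1.9758]  P^+=[0.2244 -0.2094; -0.2094 0.9056]
step 2: x^-=[0.4582, 1.4085]  P^-=[0.4084 -0.3360; -0.3360 0.8445]  S=[0.5348]  K=[0.6506; -0.3439]  nu=[0.0082]  x^+=[0.4636, 1.4057]  P^+=[0.1821 -0.2163; -0.2163 0.7813]
step 3: x^-=[0.2713, 1.0131]  P^-=[0.3620 -0.3179; -0.3179 0.7674]  S=[0.4924]  K=[0.6189; -0.3650]  nu=[2.6064]  x^+=[1.8844, 0.0618]  P^+=[0.1734 -0.2066; -0.2066 0.7018]
step 4: x^-=[1.9505, -0.3469]  P^-=[0.3478 -0.2983; -0.2983 0.7142]  S=[0.4835]  K=[0.6082; -0.3511]  nu=[1.0019]  x^+=[2.5599, -0.6986]  P^+=[0.1689 -0.1951; -0.1951 0.6546]

innov = [1.0019]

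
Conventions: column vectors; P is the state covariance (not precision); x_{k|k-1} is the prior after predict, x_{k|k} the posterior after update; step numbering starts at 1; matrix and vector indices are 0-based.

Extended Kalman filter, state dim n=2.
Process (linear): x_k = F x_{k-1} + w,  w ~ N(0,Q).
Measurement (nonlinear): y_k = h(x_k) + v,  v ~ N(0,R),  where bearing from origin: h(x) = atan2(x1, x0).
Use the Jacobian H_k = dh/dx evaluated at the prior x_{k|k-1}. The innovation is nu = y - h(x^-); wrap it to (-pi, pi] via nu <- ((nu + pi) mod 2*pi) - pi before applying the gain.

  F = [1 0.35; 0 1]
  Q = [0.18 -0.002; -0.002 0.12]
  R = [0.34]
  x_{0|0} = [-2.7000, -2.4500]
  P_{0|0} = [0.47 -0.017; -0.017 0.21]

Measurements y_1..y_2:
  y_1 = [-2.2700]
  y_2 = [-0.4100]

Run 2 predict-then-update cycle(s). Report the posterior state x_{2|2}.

step 1: x^-=[-3.5575, -2.4500]  P^-=[0.6638 0.0545; 0.0545 0.3300]  H_jac=[0.1313 -0.1907]  S=[0.3607]  K=[0.2128; -0.1546]  nu=[0.2685]  x^+=[-3.5004, -2.4915]  P^+=[0.6475 0.0664; 0.0664 0.3214]
step 2: x^-=[-4.3724, -2.4915]  P^-=[0.9133 0.1769; 0.1769 0.4414]  H_jac=[0.0984 -0.1726]  S=[0.3560]  K=[0.1666; -0.1652]  nu=[2.2137]  x^+=[-4.0035, -2.8572]  P^+=[0.9034 0.1867; 0.1867 0.4317]

x_post = [-4.0035, -2.8572]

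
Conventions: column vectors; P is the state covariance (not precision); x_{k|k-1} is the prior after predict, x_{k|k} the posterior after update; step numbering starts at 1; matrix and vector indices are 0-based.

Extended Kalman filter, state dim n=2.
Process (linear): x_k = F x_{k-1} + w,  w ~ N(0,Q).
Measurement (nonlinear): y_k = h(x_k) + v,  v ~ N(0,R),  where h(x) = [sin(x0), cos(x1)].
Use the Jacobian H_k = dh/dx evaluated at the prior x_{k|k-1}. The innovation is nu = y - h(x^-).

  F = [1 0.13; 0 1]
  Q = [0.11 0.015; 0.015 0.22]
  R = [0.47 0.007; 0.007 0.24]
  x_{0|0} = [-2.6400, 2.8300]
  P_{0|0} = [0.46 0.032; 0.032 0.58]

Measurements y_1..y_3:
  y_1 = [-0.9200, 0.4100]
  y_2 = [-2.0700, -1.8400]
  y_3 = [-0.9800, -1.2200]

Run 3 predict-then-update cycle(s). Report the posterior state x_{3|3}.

step 1: x^-=[-2.2721, 2.8300]  P^-=[0.5881 0.1224; 0.1224 0.8000]  H_jac=[-0.6452 0.0000; 0.0000 -0.3066]  S=[0.7148 0.0312; 0.0312 0.3152]  K=[-0.5279 -0.0668; -0.0768 -0.7705]  nu=[-0.1560, 1.3618]  x^+=[-2.2807, 1.7927]  P^+=[0.3853 0.0643; 0.0643 0.6050]
step 2: x^-=[-2.0476, 1.7927]  P^-=[0.5222 0.1580; 0.1580 0.8250]  H_jac=[-0.4590 0.0000; 0.0000 -0.9755]  S=[0.5800 0.0777; 0.0777 1.0250]  K=[-0.3971 -0.1202; -0.0200 -0.7836]  nu=[-1.1816, -1.6200]  x^+=[-1.3836, 3.0857]  P^+=[0.4085 0.0324; 0.0324 0.1929]
step 3: x^-=[-0.9825, 3.0857]  P^-=[0.5302 0.0725; 0.0725 0.4129]  H_jac=[0.5549 0.0000; 0.0000 -0.0559]  S=[0.6333 0.0048; 0.0048 0.2413]  K=[0.4648 -0.0260; 0.0643 -0.0969]  nu=[-0.1481, -0.2216]  x^+=[-1.0456, 3.0976]  P^+=[0.3933 0.0532; 0.0532 0.4081]

x_post = [-1.0456, 3.0976]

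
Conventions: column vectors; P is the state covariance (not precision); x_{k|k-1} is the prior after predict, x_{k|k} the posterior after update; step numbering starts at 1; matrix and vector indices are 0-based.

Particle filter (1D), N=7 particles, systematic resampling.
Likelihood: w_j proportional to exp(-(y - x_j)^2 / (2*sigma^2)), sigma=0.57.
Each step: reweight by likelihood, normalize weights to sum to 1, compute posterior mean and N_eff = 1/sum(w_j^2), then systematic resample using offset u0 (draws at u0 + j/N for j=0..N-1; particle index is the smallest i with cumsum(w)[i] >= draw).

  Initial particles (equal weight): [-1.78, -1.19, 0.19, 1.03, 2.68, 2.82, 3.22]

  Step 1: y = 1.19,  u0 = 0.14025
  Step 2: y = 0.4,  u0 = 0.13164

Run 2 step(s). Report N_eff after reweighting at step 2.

step 1: w=[0.0000, 0.0001, 0.1748, 0.7832, 0.0267, 0.0137, 0.0014]  mean=0.9545  Neff=1.5507  idx=[2, 3, 3, 3, 3, 3, 5]
step 2: w=[0.2561, 0.1488, 0.1488, 0.1488, 0.1488, 0.1488, 0.0000]  mean=0.8150  Neff=5.6739  idx=[0, 1, 2, 3, 4, 4, 5]

N_eff = 5.6739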